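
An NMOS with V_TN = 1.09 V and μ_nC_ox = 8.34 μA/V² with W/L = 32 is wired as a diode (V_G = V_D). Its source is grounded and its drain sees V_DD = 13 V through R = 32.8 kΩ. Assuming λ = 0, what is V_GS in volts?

V_GS = 2.63 V

With gate tied to drain, V_GS = V_DS ≥ V_GS − V_TN, so the device is in saturation.
k_n = μ_nC_ox · (W/L) = 0.2669 mA/V².
KCL at the drain: ½ k_n (V_GS − V_TN)² = (V_DD − V_GS)/R.
Let x = V_GS − 1.09. Then 4.38 x² + x − 11.91 = 0, giving x = 1.54 V (positive root), so V_GS = 2.63 V.
I_D = (V_DD − V_GS)/R = (13 − 2.63) / 32.8 = 0.316 mA.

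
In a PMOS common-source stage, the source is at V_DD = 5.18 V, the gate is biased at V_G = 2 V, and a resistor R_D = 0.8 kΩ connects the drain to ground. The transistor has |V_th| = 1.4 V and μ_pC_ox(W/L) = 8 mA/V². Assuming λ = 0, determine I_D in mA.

V_SG = V_DD − V_G = 5.18 − 2 = 3.18 V, so V_ov = 3.18 − 1.4 = 1.78 V.
Assume saturation: I_D = ½ k_p V_ov² = 0.5 × 8 × 1.78² = 12.7 mA, giving V_SD = V_DD − I_D R_D = 5.18 − 12.7 × 0.8 = -4.96 V.
But -4.96 V < V_ov = 1.78 V, so the device is actually in triode.
In triode I_D = k_p[V_ov V_SD − ½ V_SD²] and I_D = (V_DD − V_SD)/R_D. Equating: 3.2 V_SD² − 12.39 V_SD + 5.18 = 0, giving V_SD = 0.477 V (the root below V_ov).
I_D = (5.18 − 0.477) / 0.8 = 5.88 mA.

I_D = 5.88 mA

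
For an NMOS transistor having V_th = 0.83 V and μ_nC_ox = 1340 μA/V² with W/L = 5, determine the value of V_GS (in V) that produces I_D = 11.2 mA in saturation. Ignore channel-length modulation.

k_n = μ_nC_ox · (W/L) = 6.7 mA/V².
In saturation I_D = ½ k_n (V_GS − V_th)², so V_GS − V_th = √(2 I_D / k_n) = √(2 × 11.2 / 6.7) = 1.83 V.
V_GS = 0.83 + 1.83 = 2.66 V.

V_GS = 2.66 V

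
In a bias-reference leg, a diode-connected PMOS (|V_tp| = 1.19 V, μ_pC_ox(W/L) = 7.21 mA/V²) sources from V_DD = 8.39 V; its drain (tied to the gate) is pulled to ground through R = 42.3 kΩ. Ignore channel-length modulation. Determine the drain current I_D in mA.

I_D = 0.165 mA

With gate tied to drain, V_SG = V_SD ≥ V_SG − |V_tp|, so the device is in saturation.
KCL at the drain: ½ k_p (V_SG − |V_tp|)² = (V_DD − V_SG)/R.
Let x = V_SG − 1.19. Then 152 x² + x − 7.2 = 0, giving x = 0.214 V (positive root), so V_SG = 1.4 V.
I_D = (V_DD − V_SG)/R = (8.39 − 1.4) / 42.3 = 0.165 mA.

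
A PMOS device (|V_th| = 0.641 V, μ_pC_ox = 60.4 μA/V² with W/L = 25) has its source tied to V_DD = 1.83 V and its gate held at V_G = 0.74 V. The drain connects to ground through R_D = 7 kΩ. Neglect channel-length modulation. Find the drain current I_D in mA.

V_SG = V_DD − V_G = 1.83 − 0.74 = 1.09 V, so V_ov = 1.09 − 0.641 = 0.449 V.
k_p = μ_pC_ox · (W/L) = 1.51 mA/V².
Assume saturation: I_D = ½ k_p V_ov² = 0.5 × 1.51 × 0.449² = 0.152 mA, giving V_SD = V_DD − I_D R_D = 1.83 − 0.152 × 7 = 0.765 V.
V_SD = 0.765 V ≥ V_ov = 0.449 V, confirming saturation.

I_D = 0.152 mA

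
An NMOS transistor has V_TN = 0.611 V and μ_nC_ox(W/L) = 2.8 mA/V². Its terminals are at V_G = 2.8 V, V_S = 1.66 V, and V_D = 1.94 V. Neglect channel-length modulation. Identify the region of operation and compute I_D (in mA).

Triode; I_D = 0.305 mA

V_GS = V_G − V_S = 2.8 − 1.66 = 1.14 V; V_DS = V_D − V_S = 1.94 − 1.66 = 0.28 V.
V_ov = V_GS − V_TN = 1.14 − 0.611 = 0.529 V.
Since V_DS = 0.28 V < V_ov = 0.529 V, the device is in the triode region.
I_D = k_n [V_ov · V_DS − ½ V_DS²] = 2.8 × [0.529 × 0.28 − 0.5 × 0.28²] = 0.305 mA.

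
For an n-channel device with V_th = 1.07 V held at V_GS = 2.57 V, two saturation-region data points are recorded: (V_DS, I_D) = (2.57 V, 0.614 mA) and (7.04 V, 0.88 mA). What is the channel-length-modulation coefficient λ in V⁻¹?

λ = 0.129 V⁻¹

With V_GS fixed, I_D ∝ (1 + λ V_DS) in saturation, so I_D2/I_D1 = (1 + λ V_DS2)/(1 + λ V_DS1).
0.88/0.614 = 1.433 = (1 + 7.04 λ)/(1 + 2.57 λ).
Solving: λ (I_D1 V_DS2 − I_D2 V_DS1) = I_D2 − I_D1, so λ = (0.88 − 0.614) / (0.614 × 7.04 − 0.88 × 2.57) = 0.266 / 2.06 = 0.129 V⁻¹.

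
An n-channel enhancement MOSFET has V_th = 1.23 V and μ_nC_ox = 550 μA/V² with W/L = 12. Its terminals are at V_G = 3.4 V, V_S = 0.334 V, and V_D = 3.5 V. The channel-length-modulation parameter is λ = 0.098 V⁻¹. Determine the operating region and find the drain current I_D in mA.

Saturation; I_D = 14.6 mA

V_GS = V_G − V_S = 3.4 − 0.334 = 3.07 V; V_DS = V_D − V_S = 3.5 − 0.334 = 3.17 V.
k_n = μ_nC_ox · (W/L) = 6.6 mA/V².
V_ov = V_GS − V_th = 3.07 − 1.23 = 1.84 V.
Since V_DS = 3.17 V ≥ V_ov = 1.84 V, the device is in saturation.
I_D = ½ k_n V_ov² (1 + λ V_DS) = 0.5 × 6.6 × 1.84² × (1 + 0.098 × 3.17) = 14.6 mA.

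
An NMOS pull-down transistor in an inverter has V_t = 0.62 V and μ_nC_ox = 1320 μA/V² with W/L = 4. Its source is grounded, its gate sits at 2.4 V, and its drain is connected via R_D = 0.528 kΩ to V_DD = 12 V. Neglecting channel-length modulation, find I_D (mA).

V_GS = V_G = 2.4 V, so V_ov = 2.4 − 0.62 = 1.78 V.
k_n = μ_nC_ox · (W/L) = 5.28 mA/V².
Assume saturation: I_D = ½ k_n V_ov² = 0.5 × 5.28 × 1.78² = 8.36 mA, giving V_DS = V_DD − I_D R_D = 12 − 8.36 × 0.528 = 7.58 V.
V_DS = 7.58 V ≥ V_ov = 1.78 V, confirming saturation.

I_D = 8.36 mA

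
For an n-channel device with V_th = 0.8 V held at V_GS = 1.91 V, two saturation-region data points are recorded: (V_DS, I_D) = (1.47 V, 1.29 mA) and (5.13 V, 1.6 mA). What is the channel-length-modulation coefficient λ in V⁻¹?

λ = 0.0727 V⁻¹

With V_GS fixed, I_D ∝ (1 + λ V_DS) in saturation, so I_D2/I_D1 = (1 + λ V_DS2)/(1 + λ V_DS1).
1.6/1.29 = 1.24 = (1 + 5.13 λ)/(1 + 1.47 λ).
Solving: λ (I_D1 V_DS2 − I_D2 V_DS1) = I_D2 − I_D1, so λ = (1.6 − 1.29) / (1.29 × 5.13 − 1.6 × 1.47) = 0.31 / 4.27 = 0.0727 V⁻¹.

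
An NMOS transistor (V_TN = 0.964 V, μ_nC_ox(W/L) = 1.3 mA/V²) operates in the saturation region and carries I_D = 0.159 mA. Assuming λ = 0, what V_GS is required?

In saturation I_D = ½ k_n (V_GS − V_TN)², so V_GS − V_TN = √(2 I_D / k_n) = √(2 × 0.159 / 1.3) = 0.495 V.
V_GS = 0.964 + 0.495 = 1.46 V.

V_GS = 1.46 V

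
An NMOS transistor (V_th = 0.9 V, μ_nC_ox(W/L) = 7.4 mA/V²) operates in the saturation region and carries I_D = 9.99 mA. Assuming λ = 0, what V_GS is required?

V_GS = 2.54 V

In saturation I_D = ½ k_n (V_GS − V_th)², so V_GS − V_th = √(2 I_D / k_n) = √(2 × 9.99 / 7.4) = 1.64 V.
V_GS = 0.9 + 1.64 = 2.54 V.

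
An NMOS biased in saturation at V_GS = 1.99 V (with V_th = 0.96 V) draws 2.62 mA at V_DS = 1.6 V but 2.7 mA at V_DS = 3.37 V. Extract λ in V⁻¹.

λ = 0.0177 V⁻¹

With V_GS fixed, I_D ∝ (1 + λ V_DS) in saturation, so I_D2/I_D1 = (1 + λ V_DS2)/(1 + λ V_DS1).
2.7/2.62 = 1.031 = (1 + 3.37 λ)/(1 + 1.6 λ).
Solving: λ (I_D1 V_DS2 − I_D2 V_DS1) = I_D2 − I_D1, so λ = (2.7 − 2.62) / (2.62 × 3.37 − 2.7 × 1.6) = 0.08 / 4.51 = 0.0177 V⁻¹.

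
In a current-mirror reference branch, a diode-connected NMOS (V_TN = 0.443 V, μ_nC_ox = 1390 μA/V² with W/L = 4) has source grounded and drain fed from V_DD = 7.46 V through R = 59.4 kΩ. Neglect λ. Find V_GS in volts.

V_GS = 0.646 V

With gate tied to drain, V_GS = V_DS ≥ V_GS − V_TN, so the device is in saturation.
k_n = μ_nC_ox · (W/L) = 5.56 mA/V².
KCL at the drain: ½ k_n (V_GS − V_TN)² = (V_DD − V_GS)/R.
Let x = V_GS − 0.443. Then 165 x² + x − 7.017 = 0, giving x = 0.203 V (positive root), so V_GS = 0.646 V.
I_D = (V_DD − V_GS)/R = (7.46 − 0.646) / 59.4 = 0.115 mA.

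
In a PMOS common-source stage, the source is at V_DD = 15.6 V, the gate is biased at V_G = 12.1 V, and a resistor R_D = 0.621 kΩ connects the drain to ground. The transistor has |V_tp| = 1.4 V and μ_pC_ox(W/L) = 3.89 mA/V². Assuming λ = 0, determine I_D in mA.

I_D = 8.58 mA

V_SG = V_DD − V_G = 15.6 − 12.1 = 3.5 V, so V_ov = 3.5 − 1.4 = 2.1 V.
Assume saturation: I_D = ½ k_p V_ov² = 0.5 × 3.89 × 2.1² = 8.58 mA, giving V_SD = V_DD − I_D R_D = 15.6 − 8.58 × 0.621 = 10.3 V.
V_SD = 10.3 V ≥ V_ov = 2.1 V, confirming saturation.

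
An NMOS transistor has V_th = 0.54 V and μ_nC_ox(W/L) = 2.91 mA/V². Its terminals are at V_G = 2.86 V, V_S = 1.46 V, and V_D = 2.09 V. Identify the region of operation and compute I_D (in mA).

Triode; I_D = 0.999 mA

V_GS = V_G − V_S = 2.86 − 1.46 = 1.4 V; V_DS = V_D − V_S = 2.09 − 1.46 = 0.63 V.
V_ov = V_GS − V_th = 1.4 − 0.54 = 0.86 V.
Since V_DS = 0.63 V < V_ov = 0.86 V, the device is in the triode region.
I_D = k_n [V_ov · V_DS − ½ V_DS²] = 2.91 × [0.86 × 0.63 − 0.5 × 0.63²] = 0.999 mA.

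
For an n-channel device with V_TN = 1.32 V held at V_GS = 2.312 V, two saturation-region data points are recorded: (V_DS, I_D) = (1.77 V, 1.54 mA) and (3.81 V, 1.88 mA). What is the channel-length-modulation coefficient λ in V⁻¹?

λ = 0.134 V⁻¹

With V_GS fixed, I_D ∝ (1 + λ V_DS) in saturation, so I_D2/I_D1 = (1 + λ V_DS2)/(1 + λ V_DS1).
1.88/1.54 = 1.221 = (1 + 3.81 λ)/(1 + 1.77 λ).
Solving: λ (I_D1 V_DS2 − I_D2 V_DS1) = I_D2 − I_D1, so λ = (1.88 − 1.54) / (1.54 × 3.81 − 1.88 × 1.77) = 0.34 / 2.54 = 0.134 V⁻¹.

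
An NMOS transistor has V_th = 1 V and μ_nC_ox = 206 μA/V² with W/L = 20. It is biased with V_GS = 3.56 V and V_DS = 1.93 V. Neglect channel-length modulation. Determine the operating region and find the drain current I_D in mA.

k_n = μ_nC_ox · (W/L) = 4.12 mA/V².
V_ov = V_GS − V_th = 3.56 − 1 = 2.56 V.
Since V_DS = 1.93 V < V_ov = 2.56 V, the device is in the triode region.
I_D = k_n [V_ov · V_DS − ½ V_DS²] = 4.12 × [2.56 × 1.93 − 0.5 × 1.93²] = 12.7 mA.

Triode; I_D = 12.7 mA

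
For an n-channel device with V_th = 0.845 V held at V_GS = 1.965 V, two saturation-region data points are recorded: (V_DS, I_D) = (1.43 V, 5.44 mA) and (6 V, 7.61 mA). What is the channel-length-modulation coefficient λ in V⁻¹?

λ = 0.0997 V⁻¹

With V_GS fixed, I_D ∝ (1 + λ V_DS) in saturation, so I_D2/I_D1 = (1 + λ V_DS2)/(1 + λ V_DS1).
7.61/5.44 = 1.399 = (1 + 6 λ)/(1 + 1.43 λ).
Solving: λ (I_D1 V_DS2 − I_D2 V_DS1) = I_D2 − I_D1, so λ = (7.61 − 5.44) / (5.44 × 6 − 7.61 × 1.43) = 2.17 / 21.8 = 0.0997 V⁻¹.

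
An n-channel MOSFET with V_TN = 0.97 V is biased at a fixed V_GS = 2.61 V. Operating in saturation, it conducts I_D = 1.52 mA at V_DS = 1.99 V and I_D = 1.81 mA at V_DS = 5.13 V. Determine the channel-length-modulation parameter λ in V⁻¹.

λ = 0.0691 V⁻¹

With V_GS fixed, I_D ∝ (1 + λ V_DS) in saturation, so I_D2/I_D1 = (1 + λ V_DS2)/(1 + λ V_DS1).
1.81/1.52 = 1.191 = (1 + 5.13 λ)/(1 + 1.99 λ).
Solving: λ (I_D1 V_DS2 − I_D2 V_DS1) = I_D2 − I_D1, so λ = (1.81 − 1.52) / (1.52 × 5.13 − 1.81 × 1.99) = 0.29 / 4.2 = 0.0691 V⁻¹.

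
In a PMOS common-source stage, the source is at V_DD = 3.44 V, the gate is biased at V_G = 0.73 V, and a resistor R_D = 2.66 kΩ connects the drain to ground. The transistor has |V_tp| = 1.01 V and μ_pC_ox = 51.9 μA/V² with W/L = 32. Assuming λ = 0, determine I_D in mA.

V_SG = V_DD − V_G = 3.44 − 0.73 = 2.71 V, so V_ov = 2.71 − 1.01 = 1.7 V.
k_p = μ_pC_ox · (W/L) = 1.661 mA/V².
Assume saturation: I_D = ½ k_p V_ov² = 0.5 × 1.661 × 1.7² = 2.4 mA, giving V_SD = V_DD − I_D R_D = 3.44 − 2.4 × 2.66 = -2.94 V.
But -2.94 V < V_ov = 1.7 V, so the device is actually in triode.
In triode I_D = k_p[V_ov V_SD − ½ V_SD²] and I_D = (V_DD − V_SD)/R_D. Equating: 2.21 V_SD² − 8.51 V_SD + 3.44 = 0, giving V_SD = 0.459 V (the root below V_ov).
I_D = (3.44 − 0.459) / 2.66 = 1.12 mA.

I_D = 1.12 mA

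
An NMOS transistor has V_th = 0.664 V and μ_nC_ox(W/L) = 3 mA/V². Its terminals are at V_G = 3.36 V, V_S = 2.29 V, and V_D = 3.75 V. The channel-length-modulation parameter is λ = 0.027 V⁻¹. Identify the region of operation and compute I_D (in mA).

V_GS = V_G − V_S = 3.36 − 2.29 = 1.07 V; V_DS = V_D − V_S = 3.75 − 2.29 = 1.46 V.
V_ov = V_GS − V_th = 1.07 − 0.664 = 0.406 V.
Since V_DS = 1.46 V ≥ V_ov = 0.406 V, the device is in saturation.
I_D = ½ k_n V_ov² (1 + λ V_DS) = 0.5 × 3 × 0.406² × (1 + 0.027 × 1.46) = 0.257 mA.

Saturation; I_D = 0.257 mA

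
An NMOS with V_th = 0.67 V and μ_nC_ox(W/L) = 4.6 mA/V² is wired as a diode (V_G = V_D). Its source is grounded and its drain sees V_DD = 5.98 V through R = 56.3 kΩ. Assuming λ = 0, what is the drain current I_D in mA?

I_D = 0.0908 mA

With gate tied to drain, V_GS = V_DS ≥ V_GS − V_th, so the device is in saturation.
KCL at the drain: ½ k_n (V_GS − V_th)² = (V_DD − V_GS)/R.
Let x = V_GS − 0.67. Then 129 x² + x − 5.31 = 0, giving x = 0.199 V (positive root), so V_GS = 0.869 V.
I_D = (V_DD − V_GS)/R = (5.98 − 0.869) / 56.3 = 0.0908 mA.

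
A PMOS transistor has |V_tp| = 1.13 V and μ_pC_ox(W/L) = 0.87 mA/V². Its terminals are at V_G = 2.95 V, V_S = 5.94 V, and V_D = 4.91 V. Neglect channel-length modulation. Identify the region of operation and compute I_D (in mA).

V_SG = V_S − V_G = 5.94 − 2.95 = 2.99 V; V_SD = V_S − V_D = 5.94 − 4.91 = 1.03 V.
V_ov = V_SG − |V_tp| = 2.99 − 1.13 = 1.86 V.
Since V_SD = 1.03 V < V_ov = 1.86 V, the device is in the triode region.
I_D = k_p [V_ov · V_SD − ½ V_SD²] = 0.87 × [1.86 × 1.03 − 0.5 × 1.03²] = 1.21 mA.

Triode; I_D = 1.21 mA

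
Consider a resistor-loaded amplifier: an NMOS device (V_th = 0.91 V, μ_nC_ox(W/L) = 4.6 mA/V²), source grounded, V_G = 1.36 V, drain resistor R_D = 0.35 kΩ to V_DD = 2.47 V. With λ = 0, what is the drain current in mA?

V_GS = V_G = 1.36 V, so V_ov = 1.36 − 0.91 = 0.45 V.
Assume saturation: I_D = ½ k_n V_ov² = 0.5 × 4.6 × 0.45² = 0.466 mA, giving V_DS = V_DD − I_D R_D = 2.47 − 0.466 × 0.35 = 2.31 V.
V_DS = 2.31 V ≥ V_ov = 0.45 V, confirming saturation.

I_D = 0.466 mA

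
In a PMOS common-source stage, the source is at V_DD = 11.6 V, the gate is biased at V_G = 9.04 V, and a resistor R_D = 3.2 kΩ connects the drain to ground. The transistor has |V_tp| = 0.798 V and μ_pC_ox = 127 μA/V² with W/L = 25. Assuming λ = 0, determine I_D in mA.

V_SG = V_DD − V_G = 11.6 − 9.04 = 2.56 V, so V_ov = 2.56 − 0.798 = 1.76 V.
k_p = μ_pC_ox · (W/L) = 3.175 mA/V².
Assume saturation: I_D = ½ k_p V_ov² = 0.5 × 3.175 × 1.76² = 4.93 mA, giving V_SD = V_DD − I_D R_D = 11.6 − 4.93 × 3.2 = -4.17 V.
But -4.17 V < V_ov = 1.76 V, so the device is actually in triode.
In triode I_D = k_p[V_ov V_SD − ½ V_SD²] and I_D = (V_DD − V_SD)/R_D. Equating: 5.08 V_SD² − 18.9 V_SD + 11.6 = 0, giving V_SD = 0.775 V (the root below V_ov).
I_D = (11.6 − 0.775) / 3.2 = 3.38 mA.

I_D = 3.38 mA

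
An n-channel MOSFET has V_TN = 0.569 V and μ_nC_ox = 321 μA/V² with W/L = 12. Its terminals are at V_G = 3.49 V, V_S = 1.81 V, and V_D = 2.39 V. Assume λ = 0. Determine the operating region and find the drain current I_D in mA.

V_GS = V_G − V_S = 3.49 − 1.81 = 1.68 V; V_DS = V_D − V_S = 2.39 − 1.81 = 0.58 V.
k_n = μ_nC_ox · (W/L) = 3.852 mA/V².
V_ov = V_GS − V_TN = 1.68 − 0.569 = 1.11 V.
Since V_DS = 0.58 V < V_ov = 1.11 V, the device is in the triode region.
I_D = k_n [V_ov · V_DS − ½ V_DS²] = 3.852 × [1.11 × 0.58 − 0.5 × 0.58²] = 1.83 mA.

Triode; I_D = 1.83 mA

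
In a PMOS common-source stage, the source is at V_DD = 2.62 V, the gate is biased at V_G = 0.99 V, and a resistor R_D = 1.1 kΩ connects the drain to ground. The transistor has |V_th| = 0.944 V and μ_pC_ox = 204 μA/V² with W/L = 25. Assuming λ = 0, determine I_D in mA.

I_D = 1.20 mA

V_SG = V_DD − V_G = 2.62 − 0.99 = 1.63 V, so V_ov = 1.63 − 0.944 = 0.686 V.
k_p = μ_pC_ox · (W/L) = 5.1 mA/V².
Assume saturation: I_D = ½ k_p V_ov² = 0.5 × 5.1 × 0.686² = 1.2 mA, giving V_SD = V_DD − I_D R_D = 2.62 − 1.2 × 1.1 = 1.3 V.
V_SD = 1.3 V ≥ V_ov = 0.686 V, confirming saturation.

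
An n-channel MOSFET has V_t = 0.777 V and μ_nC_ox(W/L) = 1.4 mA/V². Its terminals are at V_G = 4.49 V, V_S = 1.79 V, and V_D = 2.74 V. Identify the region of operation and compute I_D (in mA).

Triode; I_D = 1.93 mA

V_GS = V_G − V_S = 4.49 − 1.79 = 2.7 V; V_DS = V_D − V_S = 2.74 − 1.79 = 0.95 V.
V_ov = V_GS − V_t = 2.7 − 0.777 = 1.92 V.
Since V_DS = 0.95 V < V_ov = 1.92 V, the device is in the triode region.
I_D = k_n [V_ov · V_DS − ½ V_DS²] = 1.4 × [1.92 × 0.95 − 0.5 × 0.95²] = 1.93 mA.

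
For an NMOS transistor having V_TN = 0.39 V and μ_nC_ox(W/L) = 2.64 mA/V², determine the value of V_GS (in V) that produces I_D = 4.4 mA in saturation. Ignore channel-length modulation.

In saturation I_D = ½ k_n (V_GS − V_TN)², so V_GS − V_TN = √(2 I_D / k_n) = √(2 × 4.4 / 2.64) = 1.83 V.
V_GS = 0.39 + 1.83 = 2.22 V.

V_GS = 2.22 V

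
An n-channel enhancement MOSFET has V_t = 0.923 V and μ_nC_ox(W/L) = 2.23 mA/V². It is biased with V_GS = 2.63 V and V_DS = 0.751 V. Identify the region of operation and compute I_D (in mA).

V_ov = V_GS − V_t = 2.63 − 0.923 = 1.71 V.
Since V_DS = 0.751 V < V_ov = 1.71 V, the device is in the triode region.
I_D = k_n [V_ov · V_DS − ½ V_DS²] = 2.23 × [1.71 × 0.751 − 0.5 × 0.751²] = 2.23 mA.

Triode; I_D = 2.23 mA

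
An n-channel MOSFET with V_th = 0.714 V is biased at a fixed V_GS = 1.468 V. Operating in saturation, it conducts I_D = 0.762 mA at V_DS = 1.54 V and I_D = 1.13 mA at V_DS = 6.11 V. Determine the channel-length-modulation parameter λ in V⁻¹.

With V_GS fixed, I_D ∝ (1 + λ V_DS) in saturation, so I_D2/I_D1 = (1 + λ V_DS2)/(1 + λ V_DS1).
1.13/0.762 = 1.483 = (1 + 6.11 λ)/(1 + 1.54 λ).
Solving: λ (I_D1 V_DS2 − I_D2 V_DS1) = I_D2 − I_D1, so λ = (1.13 − 0.762) / (0.762 × 6.11 − 1.13 × 1.54) = 0.368 / 2.92 = 0.126 V⁻¹.

λ = 0.126 V⁻¹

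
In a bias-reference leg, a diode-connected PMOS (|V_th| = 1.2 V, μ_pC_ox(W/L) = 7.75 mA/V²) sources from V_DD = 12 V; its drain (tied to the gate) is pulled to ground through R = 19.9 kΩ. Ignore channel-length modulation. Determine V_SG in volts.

V_SG = 1.57 V

With gate tied to drain, V_SG = V_SD ≥ V_SG − |V_th|, so the device is in saturation.
KCL at the drain: ½ k_p (V_SG − |V_th|)² = (V_DD − V_SG)/R.
Let x = V_SG − 1.2. Then 77.1 x² + x − 10.8 = 0, giving x = 0.368 V (positive root), so V_SG = 1.57 V.
I_D = (V_DD − V_SG)/R = (12 − 1.57) / 19.9 = 0.524 mA.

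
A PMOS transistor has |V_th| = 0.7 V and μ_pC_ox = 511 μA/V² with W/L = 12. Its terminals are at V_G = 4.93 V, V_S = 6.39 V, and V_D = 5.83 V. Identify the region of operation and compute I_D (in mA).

Triode; I_D = 1.65 mA

V_SG = V_S − V_G = 6.39 − 4.93 = 1.46 V; V_SD = V_S − V_D = 6.39 − 5.83 = 0.56 V.
k_p = μ_pC_ox · (W/L) = 6.132 mA/V².
V_ov = V_SG − |V_th| = 1.46 − 0.7 = 0.76 V.
Since V_SD = 0.56 V < V_ov = 0.76 V, the device is in the triode region.
I_D = k_p [V_ov · V_SD − ½ V_SD²] = 6.132 × [0.76 × 0.56 − 0.5 × 0.56²] = 1.65 mA.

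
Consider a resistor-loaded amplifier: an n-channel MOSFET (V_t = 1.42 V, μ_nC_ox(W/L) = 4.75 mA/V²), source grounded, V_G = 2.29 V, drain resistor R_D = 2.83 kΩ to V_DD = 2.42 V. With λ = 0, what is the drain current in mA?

V_GS = V_G = 2.29 V, so V_ov = 2.29 − 1.42 = 0.87 V.
Assume saturation: I_D = ½ k_n V_ov² = 0.5 × 4.75 × 0.87² = 1.8 mA, giving V_DS = V_DD − I_D R_D = 2.42 − 1.8 × 2.83 = -2.67 V.
But -2.67 V < V_ov = 0.87 V, so the device is actually in triode.
In triode I_D = k_n[V_ov V_DS − ½ V_DS²] and I_D = (V_DD − V_DS)/R_D. Equating: 6.72 V_DS² − 12.69 V_DS + 2.42 = 0, giving V_DS = 0.215 V (the root below V_ov).
I_D = (2.42 − 0.215) / 2.83 = 0.779 mA.

I_D = 0.779 mA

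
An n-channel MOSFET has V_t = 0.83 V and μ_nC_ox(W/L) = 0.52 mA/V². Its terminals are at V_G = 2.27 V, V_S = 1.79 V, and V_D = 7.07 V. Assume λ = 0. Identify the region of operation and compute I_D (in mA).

V_GS = V_G − V_S = 2.27 − 1.79 = 0.48 V; V_DS = V_D − V_S = 7.07 − 1.79 = 5.28 V.
V_GS = 0.48 V < V_t = 0.83 V, so the transistor is in cutoff.

Cutoff; I_D = 0 mA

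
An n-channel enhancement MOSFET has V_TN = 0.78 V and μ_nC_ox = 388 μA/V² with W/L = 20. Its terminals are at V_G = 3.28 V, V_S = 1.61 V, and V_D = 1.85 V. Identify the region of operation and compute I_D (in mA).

Triode; I_D = 1.43 mA

V_GS = V_G − V_S = 3.28 − 1.61 = 1.67 V; V_DS = V_D − V_S = 1.85 − 1.61 = 0.24 V.
k_n = μ_nC_ox · (W/L) = 7.76 mA/V².
V_ov = V_GS − V_TN = 1.67 − 0.78 = 0.89 V.
Since V_DS = 0.24 V < V_ov = 0.89 V, the device is in the triode region.
I_D = k_n [V_ov · V_DS − ½ V_DS²] = 7.76 × [0.89 × 0.24 − 0.5 × 0.24²] = 1.43 mA.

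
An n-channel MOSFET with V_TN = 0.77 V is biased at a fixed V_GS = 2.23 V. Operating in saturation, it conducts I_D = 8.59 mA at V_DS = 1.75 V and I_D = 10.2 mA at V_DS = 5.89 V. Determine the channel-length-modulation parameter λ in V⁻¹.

λ = 0.0492 V⁻¹

With V_GS fixed, I_D ∝ (1 + λ V_DS) in saturation, so I_D2/I_D1 = (1 + λ V_DS2)/(1 + λ V_DS1).
10.2/8.59 = 1.187 = (1 + 5.89 λ)/(1 + 1.75 λ).
Solving: λ (I_D1 V_DS2 − I_D2 V_DS1) = I_D2 − I_D1, so λ = (10.2 − 8.59) / (8.59 × 5.89 − 10.2 × 1.75) = 1.61 / 32.7 = 0.0492 V⁻¹.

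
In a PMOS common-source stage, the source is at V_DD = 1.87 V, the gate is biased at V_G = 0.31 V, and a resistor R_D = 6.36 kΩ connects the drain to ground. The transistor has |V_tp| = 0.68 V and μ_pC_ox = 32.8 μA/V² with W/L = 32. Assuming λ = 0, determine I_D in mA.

V_SG = V_DD − V_G = 1.87 − 0.31 = 1.56 V, so V_ov = 1.56 − 0.68 = 0.88 V.
k_p = μ_pC_ox · (W/L) = 1.05 mA/V².
Assume saturation: I_D = ½ k_p V_ov² = 0.5 × 1.05 × 0.88² = 0.406 mA, giving V_SD = V_DD − I_D R_D = 1.87 − 0.406 × 6.36 = -0.715 V.
But -0.715 V < V_ov = 0.88 V, so the device is actually in triode.
In triode I_D = k_p[V_ov V_SD − ½ V_SD²] and I_D = (V_DD − V_SD)/R_D. Equating: 3.34 V_SD² − 6.874 V_SD + 1.87 = 0, giving V_SD = 0.323 V (the root below V_ov).
I_D = (1.87 − 0.323) / 6.36 = 0.243 mA.

I_D = 0.243 mA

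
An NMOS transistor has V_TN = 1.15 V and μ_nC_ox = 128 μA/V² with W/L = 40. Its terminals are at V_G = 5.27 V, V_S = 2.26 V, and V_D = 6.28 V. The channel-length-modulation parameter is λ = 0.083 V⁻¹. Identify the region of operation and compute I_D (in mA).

V_GS = V_G − V_S = 5.27 − 2.26 = 3.01 V; V_DS = V_D − V_S = 6.28 − 2.26 = 4.02 V.
k_n = μ_nC_ox · (W/L) = 5.12 mA/V².
V_ov = V_GS − V_TN = 3.01 − 1.15 = 1.86 V.
Since V_DS = 4.02 V ≥ V_ov = 1.86 V, the device is in saturation.
I_D = ½ k_n V_ov² (1 + λ V_DS) = 0.5 × 5.12 × 1.86² × (1 + 0.083 × 4.02) = 11.8 mA.

Saturation; I_D = 11.8 mA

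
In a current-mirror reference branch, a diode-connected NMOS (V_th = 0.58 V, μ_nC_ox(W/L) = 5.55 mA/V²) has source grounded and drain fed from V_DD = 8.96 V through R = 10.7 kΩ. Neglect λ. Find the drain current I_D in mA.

I_D = 0.735 mA

With gate tied to drain, V_GS = V_DS ≥ V_GS − V_th, so the device is in saturation.
KCL at the drain: ½ k_n (V_GS − V_th)² = (V_DD − V_GS)/R.
Let x = V_GS − 0.58. Then 29.7 x² + x − 8.38 = 0, giving x = 0.515 V (positive root), so V_GS = 1.09 V.
I_D = (V_DD − V_GS)/R = (8.96 − 1.09) / 10.7 = 0.735 mA.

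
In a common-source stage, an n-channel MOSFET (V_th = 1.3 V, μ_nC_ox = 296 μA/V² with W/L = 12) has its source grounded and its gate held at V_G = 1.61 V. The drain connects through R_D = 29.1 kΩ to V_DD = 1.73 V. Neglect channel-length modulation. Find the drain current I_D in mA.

V_GS = V_G = 1.61 V, so V_ov = 1.61 − 1.3 = 0.31 V.
k_n = μ_nC_ox · (W/L) = 3.552 mA/V².
Assume saturation: I_D = ½ k_n V_ov² = 0.5 × 3.552 × 0.31² = 0.171 mA, giving V_DS = V_DD − I_D R_D = 1.73 − 0.171 × 29.1 = -3.24 V.
But -3.24 V < V_ov = 0.31 V, so the device is actually in triode.
In triode I_D = k_n[V_ov V_DS − ½ V_DS²] and I_D = (V_DD − V_DS)/R_D. Equating: 51.7 V_DS² − 33.04 V_DS + 1.73 = 0, giving V_DS = 0.0575 V (the root below V_ov).
I_D = (1.73 − 0.0575) / 29.1 = 0.0575 mA.

I_D = 0.0575 mA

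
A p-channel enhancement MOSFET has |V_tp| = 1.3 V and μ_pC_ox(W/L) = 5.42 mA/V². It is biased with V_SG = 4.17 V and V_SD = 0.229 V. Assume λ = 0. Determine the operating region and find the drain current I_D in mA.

Triode; I_D = 3.42 mA

V_ov = V_SG − |V_tp| = 4.17 − 1.3 = 2.87 V.
Since V_SD = 0.229 V < V_ov = 2.87 V, the device is in the triode region.
I_D = k_p [V_ov · V_SD − ½ V_SD²] = 5.42 × [2.87 × 0.229 − 0.5 × 0.229²] = 3.42 mA.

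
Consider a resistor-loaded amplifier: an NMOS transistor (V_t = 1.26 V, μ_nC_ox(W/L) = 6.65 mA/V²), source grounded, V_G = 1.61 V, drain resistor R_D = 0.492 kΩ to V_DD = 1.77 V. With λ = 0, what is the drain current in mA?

V_GS = V_G = 1.61 V, so V_ov = 1.61 − 1.26 = 0.35 V.
Assume saturation: I_D = ½ k_n V_ov² = 0.5 × 6.65 × 0.35² = 0.407 mA, giving V_DS = V_DD − I_D R_D = 1.77 − 0.407 × 0.492 = 1.57 V.
V_DS = 1.57 V ≥ V_ov = 0.35 V, confirming saturation.

I_D = 0.407 mA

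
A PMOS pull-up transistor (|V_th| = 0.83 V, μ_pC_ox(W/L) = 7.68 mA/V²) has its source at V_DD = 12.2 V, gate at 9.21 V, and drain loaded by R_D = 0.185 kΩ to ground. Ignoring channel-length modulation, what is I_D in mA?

V_SG = V_DD − V_G = 12.2 − 9.21 = 2.99 V, so V_ov = 2.99 − 0.83 = 2.16 V.
Assume saturation: I_D = ½ k_p V_ov² = 0.5 × 7.68 × 2.16² = 17.9 mA, giving V_SD = V_DD − I_D R_D = 12.2 − 17.9 × 0.185 = 8.89 V.
V_SD = 8.89 V ≥ V_ov = 2.16 V, confirming saturation.

I_D = 17.9 mA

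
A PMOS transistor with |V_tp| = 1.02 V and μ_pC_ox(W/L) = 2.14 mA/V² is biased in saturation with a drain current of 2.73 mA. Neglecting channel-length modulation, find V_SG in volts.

V_SG = 2.62 V

In saturation I_D = ½ k_p (V_SG − |V_tp|)², so V_SG − |V_tp| = √(2 I_D / k_p) = √(2 × 2.73 / 2.14) = 1.6 V.
V_SG = 1.02 + 1.6 = 2.62 V.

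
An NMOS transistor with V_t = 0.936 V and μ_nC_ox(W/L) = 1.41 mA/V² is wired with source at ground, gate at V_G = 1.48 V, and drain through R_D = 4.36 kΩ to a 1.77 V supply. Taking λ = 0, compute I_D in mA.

V_GS = V_G = 1.48 V, so V_ov = 1.48 − 0.936 = 0.544 V.
Assume saturation: I_D = ½ k_n V_ov² = 0.5 × 1.41 × 0.544² = 0.209 mA, giving V_DS = V_DD − I_D R_D = 1.77 − 0.209 × 4.36 = 0.86 V.
V_DS = 0.86 V ≥ V_ov = 0.544 V, confirming saturation.

I_D = 0.209 mA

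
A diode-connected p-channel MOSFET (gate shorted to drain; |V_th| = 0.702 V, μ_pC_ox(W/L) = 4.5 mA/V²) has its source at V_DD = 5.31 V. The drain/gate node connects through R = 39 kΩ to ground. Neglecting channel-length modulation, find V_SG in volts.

V_SG = 0.926 V

With gate tied to drain, V_SG = V_SD ≥ V_SG − |V_th|, so the device is in saturation.
KCL at the drain: ½ k_p (V_SG − |V_th|)² = (V_DD − V_SG)/R.
Let x = V_SG − 0.702. Then 87.8 x² + x − 4.608 = 0, giving x = 0.224 V (positive root), so V_SG = 0.926 V.
I_D = (V_DD − V_SG)/R = (5.31 − 0.926) / 39 = 0.112 mA.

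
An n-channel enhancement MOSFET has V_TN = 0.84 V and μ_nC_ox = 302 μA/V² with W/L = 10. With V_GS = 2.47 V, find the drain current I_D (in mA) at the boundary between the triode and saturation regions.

I_D = 4.01 mA

At the boundary V_DS = V_ov = V_GS − V_TN = 2.47 − 0.84 = 1.63 V.
k_n = μ_nC_ox · (W/L) = 3.02 mA/V².
I_D = ½ k_n V_ov² = 0.5 × 3.02 × 1.63² = 4.01 mA.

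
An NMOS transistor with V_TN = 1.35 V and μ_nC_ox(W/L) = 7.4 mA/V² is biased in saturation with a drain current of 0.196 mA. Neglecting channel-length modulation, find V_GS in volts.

In saturation I_D = ½ k_n (V_GS − V_TN)², so V_GS − V_TN = √(2 I_D / k_n) = √(2 × 0.196 / 7.4) = 0.23 V.
V_GS = 1.35 + 0.23 = 1.58 V.

V_GS = 1.58 V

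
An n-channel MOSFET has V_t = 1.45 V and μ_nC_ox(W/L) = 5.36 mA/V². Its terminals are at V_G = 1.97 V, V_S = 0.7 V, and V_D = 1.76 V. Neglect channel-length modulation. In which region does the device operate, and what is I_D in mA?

V_GS = V_G − V_S = 1.97 − 0.7 = 1.27 V; V_DS = V_D − V_S = 1.76 − 0.7 = 1.06 V.
V_GS = 1.27 V < V_t = 1.45 V, so the transistor is in cutoff.

Cutoff; I_D = 0 mA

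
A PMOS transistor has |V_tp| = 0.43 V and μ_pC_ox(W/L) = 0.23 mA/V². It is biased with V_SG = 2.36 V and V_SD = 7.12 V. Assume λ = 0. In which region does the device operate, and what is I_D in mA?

V_ov = V_SG − |V_tp| = 2.36 − 0.43 = 1.93 V.
Since V_SD = 7.12 V ≥ V_ov = 1.93 V, the device is in saturation.
I_D = ½ k_p V_ov² = 0.5 × 0.23 × 1.93² = 0.428 mA.

Saturation; I_D = 0.428 mA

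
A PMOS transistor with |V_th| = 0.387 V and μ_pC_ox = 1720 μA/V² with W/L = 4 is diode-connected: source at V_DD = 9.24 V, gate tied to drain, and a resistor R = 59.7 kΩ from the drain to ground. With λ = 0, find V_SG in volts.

With gate tied to drain, V_SG = V_SD ≥ V_SG − |V_th|, so the device is in saturation.
k_p = μ_pC_ox · (W/L) = 6.88 mA/V².
KCL at the drain: ½ k_p (V_SG − |V_th|)² = (V_DD − V_SG)/R.
Let x = V_SG − 0.387. Then 205 x² + x − 8.853 = 0, giving x = 0.205 V (positive root), so V_SG = 0.592 V.
I_D = (V_DD − V_SG)/R = (9.24 − 0.592) / 59.7 = 0.145 mA.

V_SG = 0.592 V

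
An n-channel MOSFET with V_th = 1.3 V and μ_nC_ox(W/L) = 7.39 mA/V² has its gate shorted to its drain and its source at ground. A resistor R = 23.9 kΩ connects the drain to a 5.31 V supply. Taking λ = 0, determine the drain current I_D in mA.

I_D = 0.159 mA

With gate tied to drain, V_GS = V_DS ≥ V_GS − V_th, so the device is in saturation.
KCL at the drain: ½ k_n (V_GS − V_th)² = (V_DD − V_GS)/R.
Let x = V_GS − 1.3. Then 88.3 x² + x − 4.01 = 0, giving x = 0.208 V (positive root), so V_GS = 1.51 V.
I_D = (V_DD − V_GS)/R = (5.31 − 1.51) / 23.9 = 0.159 mA.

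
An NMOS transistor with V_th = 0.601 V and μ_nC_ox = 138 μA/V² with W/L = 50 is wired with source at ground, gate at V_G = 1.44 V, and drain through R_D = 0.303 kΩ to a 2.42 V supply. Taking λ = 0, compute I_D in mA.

I_D = 2.43 mA

V_GS = V_G = 1.44 V, so V_ov = 1.44 − 0.601 = 0.839 V.
k_n = μ_nC_ox · (W/L) = 6.9 mA/V².
Assume saturation: I_D = ½ k_n V_ov² = 0.5 × 6.9 × 0.839² = 2.43 mA, giving V_DS = V_DD − I_D R_D = 2.42 − 2.43 × 0.303 = 1.68 V.
V_DS = 1.68 V ≥ V_ov = 0.839 V, confirming saturation.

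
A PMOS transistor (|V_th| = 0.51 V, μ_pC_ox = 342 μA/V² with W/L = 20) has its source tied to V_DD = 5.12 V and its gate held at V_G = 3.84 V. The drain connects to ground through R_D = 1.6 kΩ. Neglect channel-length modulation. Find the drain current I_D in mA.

V_SG = V_DD − V_G = 5.12 − 3.84 = 1.28 V, so V_ov = 1.28 − 0.51 = 0.77 V.
k_p = μ_pC_ox · (W/L) = 6.84 mA/V².
Assume saturation: I_D = ½ k_p V_ov² = 0.5 × 6.84 × 0.77² = 2.03 mA, giving V_SD = V_DD − I_D R_D = 5.12 − 2.03 × 1.6 = 1.88 V.
V_SD = 1.88 V ≥ V_ov = 0.77 V, confirming saturation.

I_D = 2.03 mA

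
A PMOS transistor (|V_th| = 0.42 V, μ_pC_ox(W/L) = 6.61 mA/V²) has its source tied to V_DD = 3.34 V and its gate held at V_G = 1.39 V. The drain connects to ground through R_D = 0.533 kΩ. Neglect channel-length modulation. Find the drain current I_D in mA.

I_D = 5.08 mA

V_SG = V_DD − V_G = 3.34 − 1.39 = 1.95 V, so V_ov = 1.95 − 0.42 = 1.53 V.
Assume saturation: I_D = ½ k_p V_ov² = 0.5 × 6.61 × 1.53² = 7.74 mA, giving V_SD = V_DD − I_D R_D = 3.34 − 7.74 × 0.533 = -0.784 V.
But -0.784 V < V_ov = 1.53 V, so the device is actually in triode.
In triode I_D = k_p[V_ov V_SD − ½ V_SD²] and I_D = (V_DD − V_SD)/R_D. Equating: 1.76 V_SD² − 6.39 V_SD + 3.34 = 0, giving V_SD = 0.633 V (the root below V_ov).
I_D = (3.34 − 0.633) / 0.533 = 5.08 mA.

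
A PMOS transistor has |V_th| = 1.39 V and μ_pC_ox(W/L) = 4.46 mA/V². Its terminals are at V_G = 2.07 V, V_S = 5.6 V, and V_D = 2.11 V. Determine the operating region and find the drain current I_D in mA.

V_SG = V_S − V_G = 5.6 − 2.07 = 3.53 V; V_SD = V_S − V_D = 5.6 − 2.11 = 3.49 V.
V_ov = V_SG − |V_th| = 3.53 − 1.39 = 2.14 V.
Since V_SD = 3.49 V ≥ V_ov = 2.14 V, the device is in saturation.
I_D = ½ k_p V_ov² = 0.5 × 4.46 × 2.14² = 10.2 mA.

Saturation; I_D = 10.2 mA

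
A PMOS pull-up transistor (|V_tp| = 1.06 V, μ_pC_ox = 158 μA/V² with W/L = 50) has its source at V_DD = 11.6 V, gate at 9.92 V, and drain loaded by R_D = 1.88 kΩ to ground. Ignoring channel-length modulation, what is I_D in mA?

V_SG = V_DD − V_G = 11.6 − 9.92 = 1.68 V, so V_ov = 1.68 − 1.06 = 0.62 V.
k_p = μ_pC_ox · (W/L) = 7.9 mA/V².
Assume saturation: I_D = ½ k_p V_ov² = 0.5 × 7.9 × 0.62² = 1.52 mA, giving V_SD = V_DD − I_D R_D = 11.6 − 1.52 × 1.88 = 8.75 V.
V_SD = 8.75 V ≥ V_ov = 0.62 V, confirming saturation.

I_D = 1.52 mA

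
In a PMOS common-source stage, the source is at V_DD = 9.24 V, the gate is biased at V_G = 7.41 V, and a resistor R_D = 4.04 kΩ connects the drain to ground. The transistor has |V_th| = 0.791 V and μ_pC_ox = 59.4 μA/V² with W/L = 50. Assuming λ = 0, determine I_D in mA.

V_SG = V_DD − V_G = 9.24 − 7.41 = 1.83 V, so V_ov = 1.83 − 0.791 = 1.04 V.
k_p = μ_pC_ox · (W/L) = 2.97 mA/V².
Assume saturation: I_D = ½ k_p V_ov² = 0.5 × 2.97 × 1.04² = 1.6 mA, giving V_SD = V_DD − I_D R_D = 9.24 − 1.6 × 4.04 = 2.76 V.
V_SD = 2.76 V ≥ V_ov = 1.04 V, confirming saturation.

I_D = 1.60 mA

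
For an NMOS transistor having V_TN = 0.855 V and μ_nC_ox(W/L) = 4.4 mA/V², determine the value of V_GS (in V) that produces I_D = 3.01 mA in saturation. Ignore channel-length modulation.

In saturation I_D = ½ k_n (V_GS − V_TN)², so V_GS − V_TN = √(2 I_D / k_n) = √(2 × 3.01 / 4.4) = 1.17 V.
V_GS = 0.855 + 1.17 = 2.02 V.

V_GS = 2.02 V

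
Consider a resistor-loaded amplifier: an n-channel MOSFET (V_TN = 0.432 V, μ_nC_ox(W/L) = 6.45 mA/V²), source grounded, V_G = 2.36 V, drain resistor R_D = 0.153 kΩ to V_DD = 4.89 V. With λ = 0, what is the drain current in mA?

V_GS = V_G = 2.36 V, so V_ov = 2.36 − 0.432 = 1.93 V.
Assume saturation: I_D = ½ k_n V_ov² = 0.5 × 6.45 × 1.93² = 12 mA, giving V_DS = V_DD − I_D R_D = 4.89 − 12 × 0.153 = 3.06 V.
V_DS = 3.06 V ≥ V_ov = 1.93 V, confirming saturation.

I_D = 12.0 mA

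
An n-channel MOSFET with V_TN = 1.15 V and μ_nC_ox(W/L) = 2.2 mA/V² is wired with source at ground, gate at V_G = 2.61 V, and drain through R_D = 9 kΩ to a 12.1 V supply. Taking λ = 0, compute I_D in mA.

V_GS = V_G = 2.61 V, so V_ov = 2.61 − 1.15 = 1.46 V.
Assume saturation: I_D = ½ k_n V_ov² = 0.5 × 2.2 × 1.46² = 2.34 mA, giving V_DS = V_DD − I_D R_D = 12.1 − 2.34 × 9 = -9 V.
But -9 V < V_ov = 1.46 V, so the device is actually in triode.
In triode I_D = k_n[V_ov V_DS − ½ V_DS²] and I_D = (V_DD − V_DS)/R_D. Equating: 9.9 V_DS² − 29.91 V_DS + 12.1 = 0, giving V_DS = 0.481 V (the root below V_ov).
I_D = (12.1 − 0.481) / 9 = 1.29 mA.

I_D = 1.29 mA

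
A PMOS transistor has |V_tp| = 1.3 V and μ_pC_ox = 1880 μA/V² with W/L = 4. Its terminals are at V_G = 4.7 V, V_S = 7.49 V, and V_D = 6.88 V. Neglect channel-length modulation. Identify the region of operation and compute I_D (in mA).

Triode; I_D = 5.44 mA

V_SG = V_S − V_G = 7.49 − 4.7 = 2.79 V; V_SD = V_S − V_D = 7.49 − 6.88 = 0.61 V.
k_p = μ_pC_ox · (W/L) = 7.52 mA/V².
V_ov = V_SG − |V_tp| = 2.79 − 1.3 = 1.49 V.
Since V_SD = 0.61 V < V_ov = 1.49 V, the device is in the triode region.
I_D = k_p [V_ov · V_SD − ½ V_SD²] = 7.52 × [1.49 × 0.61 − 0.5 × 0.61²] = 5.44 mA.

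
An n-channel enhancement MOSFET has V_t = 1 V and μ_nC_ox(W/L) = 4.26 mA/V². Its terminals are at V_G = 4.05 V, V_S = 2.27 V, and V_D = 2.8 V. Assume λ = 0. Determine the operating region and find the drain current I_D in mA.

V_GS = V_G − V_S = 4.05 − 2.27 = 1.78 V; V_DS = V_D − V_S = 2.8 − 2.27 = 0.53 V.
V_ov = V_GS − V_t = 1.78 − 1 = 0.78 V.
Since V_DS = 0.53 V < V_ov = 0.78 V, the device is in the triode region.
I_D = k_n [V_ov · V_DS − ½ V_DS²] = 4.26 × [0.78 × 0.53 − 0.5 × 0.53²] = 1.16 mA.

Triode; I_D = 1.16 mA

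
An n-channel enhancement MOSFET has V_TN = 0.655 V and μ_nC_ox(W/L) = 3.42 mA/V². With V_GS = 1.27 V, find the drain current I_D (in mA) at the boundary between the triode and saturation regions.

I_D = 0.647 mA

At the boundary V_DS = V_ov = V_GS − V_TN = 1.27 − 0.655 = 0.615 V.
I_D = ½ k_n V_ov² = 0.5 × 3.42 × 0.615² = 0.647 mA.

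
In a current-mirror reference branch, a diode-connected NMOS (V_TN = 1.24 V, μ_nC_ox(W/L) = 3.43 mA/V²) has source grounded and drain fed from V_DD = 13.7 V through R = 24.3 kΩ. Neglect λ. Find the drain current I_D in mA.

With gate tied to drain, V_GS = V_DS ≥ V_GS − V_TN, so the device is in saturation.
KCL at the drain: ½ k_n (V_GS − V_TN)² = (V_DD − V_GS)/R.
Let x = V_GS − 1.24. Then 41.7 x² + x − 12.46 = 0, giving x = 0.535 V (positive root), so V_GS = 1.77 V.
I_D = (V_DD − V_GS)/R = (13.7 − 1.77) / 24.3 = 0.491 mA.

I_D = 0.491 mA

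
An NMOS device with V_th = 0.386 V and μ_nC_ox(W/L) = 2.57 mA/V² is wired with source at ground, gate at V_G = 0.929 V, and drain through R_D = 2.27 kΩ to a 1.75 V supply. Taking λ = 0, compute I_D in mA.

I_D = 0.379 mA

V_GS = V_G = 0.929 V, so V_ov = 0.929 − 0.386 = 0.543 V.
Assume saturation: I_D = ½ k_n V_ov² = 0.5 × 2.57 × 0.543² = 0.379 mA, giving V_DS = V_DD − I_D R_D = 1.75 − 0.379 × 2.27 = 0.89 V.
V_DS = 0.89 V ≥ V_ov = 0.543 V, confirming saturation.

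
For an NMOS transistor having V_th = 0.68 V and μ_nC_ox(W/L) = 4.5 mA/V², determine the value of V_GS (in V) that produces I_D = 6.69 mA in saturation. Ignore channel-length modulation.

In saturation I_D = ½ k_n (V_GS − V_th)², so V_GS − V_th = √(2 I_D / k_n) = √(2 × 6.69 / 4.5) = 1.72 V.
V_GS = 0.68 + 1.72 = 2.4 V.

V_GS = 2.40 V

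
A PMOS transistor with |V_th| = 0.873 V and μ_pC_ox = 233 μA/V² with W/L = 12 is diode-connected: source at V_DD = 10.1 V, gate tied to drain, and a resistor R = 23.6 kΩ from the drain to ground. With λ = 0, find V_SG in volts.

V_SG = 1.39 V

With gate tied to drain, V_SG = V_SD ≥ V_SG − |V_th|, so the device is in saturation.
k_p = μ_pC_ox · (W/L) = 2.796 mA/V².
KCL at the drain: ½ k_p (V_SG − |V_th|)² = (V_DD − V_SG)/R.
Let x = V_SG − 0.873. Then 33 x² + x − 9.227 = 0, giving x = 0.514 V (positive root), so V_SG = 1.39 V.
I_D = (V_DD − V_SG)/R = (10.1 − 1.39) / 23.6 = 0.369 mA.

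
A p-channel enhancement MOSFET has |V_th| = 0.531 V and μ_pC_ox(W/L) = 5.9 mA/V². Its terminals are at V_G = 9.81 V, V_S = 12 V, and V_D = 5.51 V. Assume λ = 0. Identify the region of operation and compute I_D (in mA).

Saturation; I_D = 8.12 mA

V_SG = V_S − V_G = 12 − 9.81 = 2.19 V; V_SD = V_S − V_D = 12 − 5.51 = 6.49 V.
V_ov = V_SG − |V_th| = 2.19 − 0.531 = 1.66 V.
Since V_SD = 6.49 V ≥ V_ov = 1.66 V, the device is in saturation.
I_D = ½ k_p V_ov² = 0.5 × 5.9 × 1.66² = 8.12 mA.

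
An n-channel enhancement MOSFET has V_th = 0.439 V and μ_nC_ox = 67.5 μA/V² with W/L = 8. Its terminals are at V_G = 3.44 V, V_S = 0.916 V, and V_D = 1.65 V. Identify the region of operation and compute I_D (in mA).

V_GS = V_G − V_S = 3.44 − 0.916 = 2.52 V; V_DS = V_D − V_S = 1.65 − 0.916 = 0.734 V.
k_n = μ_nC_ox · (W/L) = 0.54 mA/V².
V_ov = V_GS − V_th = 2.52 − 0.439 = 2.08 V.
Since V_DS = 0.734 V < V_ov = 2.08 V, the device is in the triode region.
I_D = k_n [V_ov · V_DS − ½ V_DS²] = 0.54 × [2.08 × 0.734 − 0.5 × 0.734²] = 0.681 mA.

Triode; I_D = 0.681 mA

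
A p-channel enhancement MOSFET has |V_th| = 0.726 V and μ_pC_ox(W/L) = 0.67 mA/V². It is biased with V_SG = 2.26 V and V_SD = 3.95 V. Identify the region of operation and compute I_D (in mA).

V_ov = V_SG − |V_th| = 2.26 − 0.726 = 1.53 V.
Since V_SD = 3.95 V ≥ V_ov = 1.53 V, the device is in saturation.
I_D = ½ k_p V_ov² = 0.5 × 0.67 × 1.53² = 0.788 mA.

Saturation; I_D = 0.788 mA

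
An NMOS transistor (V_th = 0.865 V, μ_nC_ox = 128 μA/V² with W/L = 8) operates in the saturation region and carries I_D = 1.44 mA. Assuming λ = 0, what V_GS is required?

V_GS = 2.54 V

k_n = μ_nC_ox · (W/L) = 1.024 mA/V².
In saturation I_D = ½ k_n (V_GS − V_th)², so V_GS − V_th = √(2 I_D / k_n) = √(2 × 1.44 / 1.024) = 1.68 V.
V_GS = 0.865 + 1.68 = 2.54 V.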